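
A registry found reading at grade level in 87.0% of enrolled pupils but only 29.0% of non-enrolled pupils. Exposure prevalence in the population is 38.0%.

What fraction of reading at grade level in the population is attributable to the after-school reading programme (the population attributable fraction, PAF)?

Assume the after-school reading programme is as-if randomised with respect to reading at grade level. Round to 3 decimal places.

PAF ≈ 0.432

p₁ = 0.87, p₀ = 0.29.
Overall risk P(Y=1) = π·p₁ + (1−π)·p₀ = 0.38×0.87 + 0.62×0.29 = 0.5104.
Under exogeneity, PAF = [P(Y=1) − p₀] / P(Y=1).
PAF = (0.5104 − 0.29) / 0.5104 ≈ 0.4318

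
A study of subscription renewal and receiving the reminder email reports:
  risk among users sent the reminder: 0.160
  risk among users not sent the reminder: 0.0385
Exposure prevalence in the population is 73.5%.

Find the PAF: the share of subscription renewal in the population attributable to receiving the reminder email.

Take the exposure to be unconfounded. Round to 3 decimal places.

Let p₁ = 0.16, p₀ = 0.0385.
Overall risk P(Y=1) = π·p₁ + (1−π)·p₀ = 0.735×0.16 + 0.265×0.0385 = 0.1278.
Under exogeneity, PAF = [P(Y=1) − p₀] / P(Y=1).
PAF = (0.1278 − 0.0385) / 0.1278 ≈ 0.6988

PAF ≈ 0.699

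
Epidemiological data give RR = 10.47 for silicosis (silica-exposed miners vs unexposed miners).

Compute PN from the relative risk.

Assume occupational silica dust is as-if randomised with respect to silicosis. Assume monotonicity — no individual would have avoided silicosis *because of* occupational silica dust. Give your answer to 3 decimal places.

Under exogeneity and monotonicity, PN = (RR − 1) / RR = 1 − 1/RR.
PN = (10.47 − 1) / 10.47 = 9.47 / 10.47 ≈ 0.9045

PN ≈ 0.904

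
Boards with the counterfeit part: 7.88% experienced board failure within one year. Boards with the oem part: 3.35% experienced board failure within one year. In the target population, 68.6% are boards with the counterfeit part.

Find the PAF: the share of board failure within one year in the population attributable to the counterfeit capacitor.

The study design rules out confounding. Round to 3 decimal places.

p₁ = 0.0788, p₀ = 0.0335.
Overall risk P(Y=1) = π·p₁ + (1−π)·p₀ = 0.686×0.0788 + 0.314×0.0335 = 0.064576.
Under exogeneity, PAF = [P(Y=1) − p₀] / P(Y=1).
PAF = (0.064576 − 0.0335) / 0.064576 ≈ 0.4812

PAF ≈ 0.481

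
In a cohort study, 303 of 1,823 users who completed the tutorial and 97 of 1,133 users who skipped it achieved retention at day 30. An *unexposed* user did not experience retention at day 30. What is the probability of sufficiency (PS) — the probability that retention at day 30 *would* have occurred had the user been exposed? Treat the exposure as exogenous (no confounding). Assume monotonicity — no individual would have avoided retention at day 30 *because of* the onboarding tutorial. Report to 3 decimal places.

PS ≈ 0.088

p₁ = P(outcome | exposed) = 303/1823 = 0.16621
p₀ = P(outcome | unexposed) = 97/1133 = 0.085613
Under exogeneity and monotonicity, PS = (p₁ − p₀) / (1 − p₀).
PS = (0.16621 − 0.085613) / (1 − 0.085613) = 0.080596 / 0.91439 ≈ 0.0881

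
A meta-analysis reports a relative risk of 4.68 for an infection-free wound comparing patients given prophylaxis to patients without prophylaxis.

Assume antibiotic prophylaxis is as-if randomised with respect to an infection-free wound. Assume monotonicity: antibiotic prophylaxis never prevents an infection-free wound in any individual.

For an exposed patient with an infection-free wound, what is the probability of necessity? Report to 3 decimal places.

PN ≈ 0.786

Under exogeneity and monotonicity, PN = (RR − 1) / RR = 1 − 1/RR.
PN = (4.68 − 1) / 4.68 = 3.68 / 4.68 ≈ 0.7863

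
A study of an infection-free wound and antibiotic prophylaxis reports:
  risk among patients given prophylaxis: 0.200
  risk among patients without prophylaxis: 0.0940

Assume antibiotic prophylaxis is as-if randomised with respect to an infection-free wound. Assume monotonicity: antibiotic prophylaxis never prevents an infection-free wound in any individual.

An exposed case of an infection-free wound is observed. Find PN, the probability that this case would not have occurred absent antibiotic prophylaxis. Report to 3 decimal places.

PN ≈ 0.530

Let p₁ = 0.2, p₀ = 0.094.
Under exogeneity and monotonicity, PN = (p₁ − p₀) / p₁.
PN = (0.2 − 0.094) / 0.2 = 0.106 / 0.2 ≈ 0.5300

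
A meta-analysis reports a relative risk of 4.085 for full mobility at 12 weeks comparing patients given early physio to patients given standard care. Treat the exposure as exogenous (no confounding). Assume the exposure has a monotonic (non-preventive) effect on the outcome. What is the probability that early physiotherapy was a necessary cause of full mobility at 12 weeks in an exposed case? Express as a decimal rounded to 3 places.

PN ≈ 0.755

Under exogeneity and monotonicity, PN = (RR − 1) / RR = 1 − 1/RR.
PN = (4.085 − 1) / 4.085 = 3.085 / 4.085 ≈ 0.7552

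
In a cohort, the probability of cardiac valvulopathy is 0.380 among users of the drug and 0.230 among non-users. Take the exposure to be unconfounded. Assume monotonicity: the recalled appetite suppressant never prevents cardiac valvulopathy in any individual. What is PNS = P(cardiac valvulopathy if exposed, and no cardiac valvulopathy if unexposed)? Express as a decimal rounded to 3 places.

Let p₁ = 0.38, p₀ = 0.23.
Under exogeneity and monotonicity, PNS = p₁ − p₀.
PNS = 0.38 − 0.23 = 0.15

PNS ≈ 0.150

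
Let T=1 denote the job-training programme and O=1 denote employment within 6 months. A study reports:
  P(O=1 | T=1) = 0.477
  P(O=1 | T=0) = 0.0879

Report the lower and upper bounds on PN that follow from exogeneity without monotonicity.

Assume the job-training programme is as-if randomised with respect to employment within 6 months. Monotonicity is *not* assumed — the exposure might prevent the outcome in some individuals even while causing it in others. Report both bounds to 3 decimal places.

0.816 ≤ PN ≤ 1.000

Let p₁ = 0.477, p₀ = 0.0879.
Under exogeneity alone the bounds on PN are max{0,(p₁−p₀)/p₁} ≤ PN ≤ min{1,(1−p₀)/p₁}.
  lower = (p₁ − p₀)/p₁ = 0.3891 / 0.477 ≈ 0.8157
  upper = min{1, (1 − p₀)/p₁} = 0.9121 / 0.477 ≈ 1.9122 → capped at 1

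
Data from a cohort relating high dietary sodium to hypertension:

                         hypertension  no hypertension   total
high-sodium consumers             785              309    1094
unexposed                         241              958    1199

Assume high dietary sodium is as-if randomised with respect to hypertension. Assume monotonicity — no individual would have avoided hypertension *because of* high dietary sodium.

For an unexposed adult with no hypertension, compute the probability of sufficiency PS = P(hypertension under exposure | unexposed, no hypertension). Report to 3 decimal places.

PS ≈ 0.646

p₁ = P(outcome | exposed) = 785/1094 = 0.71755
p₀ = P(outcome | unexposed) = 241/1199 = 0.201
Under exogeneity and monotonicity, PS = (p₁ − p₀) / (1 − p₀).
PS = (0.71755 − 0.201) / (1 − 0.201) = 0.51655 / 0.799 ≈ 0.6465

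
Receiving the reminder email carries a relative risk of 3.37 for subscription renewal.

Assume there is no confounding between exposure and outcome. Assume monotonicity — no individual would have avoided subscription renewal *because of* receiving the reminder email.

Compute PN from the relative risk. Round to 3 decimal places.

PN ≈ 0.703

Under exogeneity and monotonicity, PN = (RR − 1) / RR = 1 − 1/RR.
PN = (3.37 − 1) / 3.37 = 2.37 / 3.37 ≈ 0.7033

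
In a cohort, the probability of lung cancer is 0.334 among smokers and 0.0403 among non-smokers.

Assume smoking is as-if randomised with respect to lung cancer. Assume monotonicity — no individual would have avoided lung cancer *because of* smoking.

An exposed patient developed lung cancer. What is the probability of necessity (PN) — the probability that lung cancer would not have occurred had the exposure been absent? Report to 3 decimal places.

Let p₁ = 0.334, p₀ = 0.0403.
Under exogeneity and monotonicity, PN = (p₁ − p₀) / p₁.
PN = (0.334 − 0.0403) / 0.334 = 0.2937 / 0.334 ≈ 0.8793

PN ≈ 0.879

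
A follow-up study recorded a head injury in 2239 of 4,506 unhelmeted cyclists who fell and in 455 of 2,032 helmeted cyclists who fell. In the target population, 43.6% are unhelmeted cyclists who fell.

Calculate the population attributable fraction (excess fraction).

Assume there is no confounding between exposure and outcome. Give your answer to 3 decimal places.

PAF ≈ 0.347

p₁ = P(outcome | exposed) = 2239/4506 = 0.49689
p₀ = P(outcome | unexposed) = 455/2032 = 0.22392
Overall risk P(Y=1) = π·p₁ + (1−π)·p₀ = 0.436×0.49689 + 0.564×0.22392 = 0.34293.
Under exogeneity, PAF = [P(Y=1) − p₀] / P(Y=1).
PAF = (0.34293 − 0.22392) / 0.34293 ≈ 0.3471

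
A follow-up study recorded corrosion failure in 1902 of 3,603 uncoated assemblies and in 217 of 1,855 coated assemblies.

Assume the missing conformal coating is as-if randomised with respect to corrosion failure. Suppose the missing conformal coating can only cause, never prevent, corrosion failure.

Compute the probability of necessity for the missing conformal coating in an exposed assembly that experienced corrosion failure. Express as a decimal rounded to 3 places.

p₁ = P(outcome | exposed) = 1902/3603 = 0.52789
p₀ = P(outcome | unexposed) = 217/1855 = 0.11698
Under exogeneity and monotonicity, PN = (p₁ − p₀) / p₁.
PN = (0.52789 − 0.11698) / 0.52789 = 0.41091 / 0.52789 ≈ 0.7784

PN ≈ 0.778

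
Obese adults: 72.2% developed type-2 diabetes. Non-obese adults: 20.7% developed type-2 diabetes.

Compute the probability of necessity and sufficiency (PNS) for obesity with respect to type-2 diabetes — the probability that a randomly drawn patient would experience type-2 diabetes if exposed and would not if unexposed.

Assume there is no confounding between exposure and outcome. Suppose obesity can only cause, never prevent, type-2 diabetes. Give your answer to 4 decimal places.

p₁ = 0.722, p₀ = 0.207.
Under exogeneity and monotonicity, PNS = p₁ − p₀.
PNS = 0.722 − 0.207 = 0.515

PNS ≈ 0.5150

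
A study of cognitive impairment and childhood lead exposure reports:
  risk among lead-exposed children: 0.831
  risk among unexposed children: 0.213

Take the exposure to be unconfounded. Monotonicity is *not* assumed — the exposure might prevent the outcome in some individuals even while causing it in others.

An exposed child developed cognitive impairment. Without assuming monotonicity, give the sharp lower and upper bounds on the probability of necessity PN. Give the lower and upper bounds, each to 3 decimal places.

0.744 ≤ PN ≤ 0.947

Let p₁ = 0.831, p₀ = 0.213.
Under exogeneity alone the bounds on PN are max{0,(p₁−p₀)/p₁} ≤ PN ≤ min{1,(1−p₀)/p₁}.
  lower = (p₁ − p₀)/p₁ = 0.618 / 0.831 ≈ 0.7437
  upper = min{1, (1 − p₀)/p₁} = 0.787 / 0.831 ≈ 0.9471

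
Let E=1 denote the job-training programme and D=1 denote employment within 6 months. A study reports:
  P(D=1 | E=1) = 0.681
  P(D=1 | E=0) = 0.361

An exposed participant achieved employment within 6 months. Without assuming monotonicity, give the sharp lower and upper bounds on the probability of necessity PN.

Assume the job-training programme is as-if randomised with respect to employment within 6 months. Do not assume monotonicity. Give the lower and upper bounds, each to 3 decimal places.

Let p₁ = 0.681, p₀ = 0.361.
Under exogeneity alone the bounds on PN are max{0,(p₁−p₀)/p₁} ≤ PN ≤ min{1,(1−p₀)/p₁}.
  lower = (p₁ − p₀)/p₁ = 0.32 / 0.681 ≈ 0.4699
  upper = min{1, (1 − p₀)/p₁} = 0.639 / 0.681 ≈ 0.9383

0.470 ≤ PN ≤ 0.938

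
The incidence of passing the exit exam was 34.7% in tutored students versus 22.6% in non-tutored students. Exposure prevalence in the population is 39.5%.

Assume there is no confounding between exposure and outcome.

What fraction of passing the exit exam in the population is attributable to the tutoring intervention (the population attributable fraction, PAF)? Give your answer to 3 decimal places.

PAF ≈ 0.175

p₁ = 0.347, p₀ = 0.226.
Overall risk P(Y=1) = π·p₁ + (1−π)·p₀ = 0.395×0.347 + 0.605×0.226 = 0.2738.
Under exogeneity, PAF = [P(Y=1) − p₀] / P(Y=1).
PAF = (0.2738 − 0.226) / 0.2738 ≈ 0.1746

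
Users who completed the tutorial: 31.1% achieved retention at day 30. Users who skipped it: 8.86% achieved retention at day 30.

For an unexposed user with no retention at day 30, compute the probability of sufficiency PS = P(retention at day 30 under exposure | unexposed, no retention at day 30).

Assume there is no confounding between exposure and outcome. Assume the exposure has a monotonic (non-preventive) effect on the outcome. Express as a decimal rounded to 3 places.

PS ≈ 0.244

p₁ = 0.311, p₀ = 0.0886.
Under exogeneity and monotonicity, PS = (p₁ − p₀) / (1 − p₀).
PS = (0.311 − 0.0886) / (1 − 0.0886) = 0.2224 / 0.9114 ≈ 0.2440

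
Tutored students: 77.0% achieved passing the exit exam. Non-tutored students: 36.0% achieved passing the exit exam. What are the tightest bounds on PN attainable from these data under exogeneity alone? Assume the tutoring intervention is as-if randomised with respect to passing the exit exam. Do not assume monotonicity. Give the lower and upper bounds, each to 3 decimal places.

0.532 ≤ PN ≤ 0.831

p₁ = 0.77, p₀ = 0.36.
Under exogeneity alone the bounds on PN are max{0,(p₁−p₀)/p₁} ≤ PN ≤ min{1,(1−p₀)/p₁}.
  lower = (p₁ − p₀)/p₁ = 0.41 / 0.77 ≈ 0.5325
  upper = min{1, (1 − p₀)/p₁} = 0.64 / 0.77 ≈ 0.8312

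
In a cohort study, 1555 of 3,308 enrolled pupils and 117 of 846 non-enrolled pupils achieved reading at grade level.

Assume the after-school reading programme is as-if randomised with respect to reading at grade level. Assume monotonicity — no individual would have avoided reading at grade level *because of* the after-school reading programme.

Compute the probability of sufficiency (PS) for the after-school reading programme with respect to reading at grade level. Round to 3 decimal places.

p₁ = P(outcome | exposed) = 1555/3308 = 0.47007
p₀ = P(outcome | unexposed) = 117/846 = 0.1383
Under exogeneity and monotonicity, PS = (p₁ − p₀) / (1 − p₀).
PS = (0.47007 − 0.1383) / (1 − 0.1383) = 0.33177 / 0.8617 ≈ 0.3850

PS ≈ 0.385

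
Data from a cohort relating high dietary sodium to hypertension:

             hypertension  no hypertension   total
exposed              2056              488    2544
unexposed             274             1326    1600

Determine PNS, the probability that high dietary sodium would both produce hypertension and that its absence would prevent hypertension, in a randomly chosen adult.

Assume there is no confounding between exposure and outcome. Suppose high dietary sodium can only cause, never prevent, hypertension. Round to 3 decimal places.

PNS ≈ 0.637

p₁ = P(outcome | exposed) = 2056/2544 = 0.80818
p₀ = P(outcome | unexposed) = 274/1600 = 0.17125
Under exogeneity and monotonicity, PNS = p₁ − p₀.
PNS = 0.80818 − 0.17125 = 0.63693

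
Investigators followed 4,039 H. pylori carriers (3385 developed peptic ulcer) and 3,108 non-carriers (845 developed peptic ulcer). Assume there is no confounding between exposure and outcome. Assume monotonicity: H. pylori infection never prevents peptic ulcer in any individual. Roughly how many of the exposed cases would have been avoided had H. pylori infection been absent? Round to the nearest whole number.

p₁ = P(outcome | exposed) = 3385/4039 = 0.83808
p₀ = P(outcome | unexposed) = 845/3108 = 0.27188
PN = (p₁ − p₀)/p₁ = (0.83808 − 0.27188) / 0.83808 ≈ 0.67559.
Attributable cases ≈ PN × (exposed cases) = 0.67559 × 3385 ≈ 2286.88.

about 2287 cases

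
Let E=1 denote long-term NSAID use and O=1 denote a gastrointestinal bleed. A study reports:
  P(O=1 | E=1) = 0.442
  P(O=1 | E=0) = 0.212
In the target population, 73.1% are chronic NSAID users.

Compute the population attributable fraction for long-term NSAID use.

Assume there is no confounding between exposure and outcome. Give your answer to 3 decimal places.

PAF ≈ 0.442

Let p₁ = 0.442, p₀ = 0.212.
Overall risk P(Y=1) = π·p₁ + (1−π)·p₀ = 0.731×0.442 + 0.269×0.212 = 0.38013.
Under exogeneity, PAF = [P(Y=1) − p₀] / P(Y=1).
PAF = (0.38013 − 0.212) / 0.38013 ≈ 0.4423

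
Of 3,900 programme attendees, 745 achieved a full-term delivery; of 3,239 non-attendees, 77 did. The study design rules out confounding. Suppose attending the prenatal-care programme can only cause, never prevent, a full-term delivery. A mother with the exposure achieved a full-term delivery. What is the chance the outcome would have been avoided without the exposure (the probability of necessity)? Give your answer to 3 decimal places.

PN ≈ 0.876

p₁ = P(outcome | exposed) = 745/3900 = 0.19103
p₀ = P(outcome | unexposed) = 77/3239 = 0.023773
Under exogeneity and monotonicity, PN = (p₁ − p₀) / p₁.
PN = (0.19103 − 0.023773) / 0.19103 = 0.16725 / 0.19103 ≈ 0.8756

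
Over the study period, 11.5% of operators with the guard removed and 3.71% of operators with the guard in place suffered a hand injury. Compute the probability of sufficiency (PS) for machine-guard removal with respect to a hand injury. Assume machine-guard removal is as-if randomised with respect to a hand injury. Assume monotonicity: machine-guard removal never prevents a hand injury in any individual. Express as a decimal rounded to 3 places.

p₁ = 0.115, p₀ = 0.0371.
Under exogeneity and monotonicity, PS = (p₁ − p₀) / (1 − p₀).
PS = (0.115 − 0.0371) / (1 − 0.0371) = 0.0779 / 0.9629 ≈ 0.0809

PS ≈ 0.081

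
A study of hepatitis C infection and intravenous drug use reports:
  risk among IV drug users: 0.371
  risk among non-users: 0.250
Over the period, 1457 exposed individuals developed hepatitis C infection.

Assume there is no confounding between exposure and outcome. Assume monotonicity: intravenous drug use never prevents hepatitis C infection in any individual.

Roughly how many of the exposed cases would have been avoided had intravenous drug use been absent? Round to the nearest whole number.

Let p₁ = 0.371, p₀ = 0.25.
PN = (p₁ − p₀)/p₁ = (0.371 − 0.25) / 0.371 ≈ 0.32615.
Attributable cases ≈ PN × (exposed cases) = 0.32615 × 1457 ≈ 475.19.

about 475 cases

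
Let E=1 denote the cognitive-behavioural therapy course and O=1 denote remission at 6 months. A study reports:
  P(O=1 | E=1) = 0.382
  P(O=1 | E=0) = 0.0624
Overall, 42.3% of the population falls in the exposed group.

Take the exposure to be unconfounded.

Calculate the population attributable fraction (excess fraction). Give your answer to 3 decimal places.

Let p₁ = 0.382, p₀ = 0.0624.
Overall risk P(Y=1) = π·p₁ + (1−π)·p₀ = 0.423×0.382 + 0.577×0.0624 = 0.19759.
Under exogeneity, PAF = [P(Y=1) − p₀] / P(Y=1).
PAF = (0.19759 − 0.0624) / 0.19759 ≈ 0.6842

PAF ≈ 0.684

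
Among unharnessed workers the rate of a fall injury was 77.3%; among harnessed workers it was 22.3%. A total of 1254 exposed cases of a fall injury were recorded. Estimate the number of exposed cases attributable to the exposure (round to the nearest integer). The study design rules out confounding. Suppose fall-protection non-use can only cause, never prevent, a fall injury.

p₁ = 0.773, p₀ = 0.223.
PN = (p₁ − p₀)/p₁ = (0.773 − 0.223) / 0.773 ≈ 0.71151.
Attributable cases ≈ PN × (exposed cases) = 0.71151 × 1254 ≈ 892.24.

about 892 cases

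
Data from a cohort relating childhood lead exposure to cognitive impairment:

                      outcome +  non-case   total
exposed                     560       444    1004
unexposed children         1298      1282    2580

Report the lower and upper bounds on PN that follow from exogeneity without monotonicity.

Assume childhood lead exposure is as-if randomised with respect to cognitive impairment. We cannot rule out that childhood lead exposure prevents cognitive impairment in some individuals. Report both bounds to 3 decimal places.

p₁ = P(outcome | exposed) = 560/1004 = 0.55777
p₀ = P(outcome | unexposed) = 1298/2580 = 0.5031
Under exogeneity alone the bounds on PN are max{0,(p₁−p₀)/p₁} ≤ PN ≤ min{1,(1−p₀)/p₁}.
  lower = (p₁ − p₀)/p₁ = 0.054668 / 0.55777 ≈ 0.0980
  upper = min{1, (1 − p₀)/p₁} = 0.4969 / 0.55777 ≈ 0.8909

0.098 ≤ PN ≤ 0.891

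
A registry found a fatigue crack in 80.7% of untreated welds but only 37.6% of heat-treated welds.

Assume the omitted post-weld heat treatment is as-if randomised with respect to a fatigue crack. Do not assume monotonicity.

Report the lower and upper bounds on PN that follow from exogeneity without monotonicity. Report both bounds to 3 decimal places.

p₁ = 0.807, p₀ = 0.376.
Under exogeneity alone the bounds on PN are max{0,(p₁−p₀)/p₁} ≤ PN ≤ min{1,(1−p₀)/p₁}.
  lower = (p₁ − p₀)/p₁ = 0.431 / 0.807 ≈ 0.5341
  upper = min{1, (1 − p₀)/p₁} = 0.624 / 0.807 ≈ 0.7732

0.534 ≤ PN ≤ 0.773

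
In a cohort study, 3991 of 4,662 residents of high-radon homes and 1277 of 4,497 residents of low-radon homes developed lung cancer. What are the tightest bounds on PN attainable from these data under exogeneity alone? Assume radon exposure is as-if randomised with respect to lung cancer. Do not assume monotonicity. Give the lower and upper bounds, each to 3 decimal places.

p₁ = P(outcome | exposed) = 3991/4662 = 0.85607
p₀ = P(outcome | unexposed) = 1277/4497 = 0.28397
Under exogeneity alone the bounds on PN are max{0,(p₁−p₀)/p₁} ≤ PN ≤ min{1,(1−p₀)/p₁}.
  lower = (p₁ − p₀)/p₁ = 0.5721 / 0.85607 ≈ 0.6683
  upper = min{1, (1 − p₀)/p₁} = 0.71603 / 0.85607 ≈ 0.8364

0.668 ≤ PN ≤ 0.836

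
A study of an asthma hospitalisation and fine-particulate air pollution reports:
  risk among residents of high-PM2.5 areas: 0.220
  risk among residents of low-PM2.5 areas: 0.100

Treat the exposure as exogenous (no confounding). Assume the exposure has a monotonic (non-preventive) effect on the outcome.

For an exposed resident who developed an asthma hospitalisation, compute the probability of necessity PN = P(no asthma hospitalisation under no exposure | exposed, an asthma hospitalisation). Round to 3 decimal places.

Let p₁ = 0.22, p₀ = 0.1.
Under exogeneity and monotonicity, PN = (p₁ − p₀) / p₁.
PN = (0.22 − 0.1) / 0.22 = 0.12 / 0.22 ≈ 0.5455

PN ≈ 0.545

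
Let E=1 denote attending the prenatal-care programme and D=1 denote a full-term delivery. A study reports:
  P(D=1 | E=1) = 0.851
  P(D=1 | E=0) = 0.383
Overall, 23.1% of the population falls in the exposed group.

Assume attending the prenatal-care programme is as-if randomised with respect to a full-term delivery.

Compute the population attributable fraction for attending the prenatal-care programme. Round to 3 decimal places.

Let p₁ = 0.851, p₀ = 0.383.
Overall risk P(Y=1) = π·p₁ + (1−π)·p₀ = 0.231×0.851 + 0.769×0.383 = 0.49111.
Under exogeneity, PAF = [P(Y=1) − p₀] / P(Y=1).
PAF = (0.49111 − 0.383) / 0.49111 ≈ 0.2201

PAF ≈ 0.220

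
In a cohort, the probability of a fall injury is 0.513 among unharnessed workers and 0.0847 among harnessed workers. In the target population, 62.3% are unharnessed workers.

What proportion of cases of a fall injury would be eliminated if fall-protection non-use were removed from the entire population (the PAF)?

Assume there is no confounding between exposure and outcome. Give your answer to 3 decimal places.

Let p₁ = 0.513, p₀ = 0.0847.
Overall risk P(Y=1) = π·p₁ + (1−π)·p₀ = 0.623×0.513 + 0.377×0.0847 = 0.35153.
Under exogeneity, PAF = [P(Y=1) − p₀] / P(Y=1).
PAF = (0.35153 − 0.0847) / 0.35153 ≈ 0.7591

PAF ≈ 0.759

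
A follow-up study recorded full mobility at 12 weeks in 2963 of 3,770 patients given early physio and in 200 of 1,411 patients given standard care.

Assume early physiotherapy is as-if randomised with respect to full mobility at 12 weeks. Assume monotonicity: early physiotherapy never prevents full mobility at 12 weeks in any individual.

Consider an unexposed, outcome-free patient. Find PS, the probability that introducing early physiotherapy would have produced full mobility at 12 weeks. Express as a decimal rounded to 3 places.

PS ≈ 0.751

p₁ = P(outcome | exposed) = 2963/3770 = 0.78594
p₀ = P(outcome | unexposed) = 200/1411 = 0.14174
Under exogeneity and monotonicity, PS = (p₁ − p₀) / (1 − p₀).
PS = (0.78594 − 0.14174) / (1 − 0.14174) = 0.6442 / 0.85826 ≈ 0.7506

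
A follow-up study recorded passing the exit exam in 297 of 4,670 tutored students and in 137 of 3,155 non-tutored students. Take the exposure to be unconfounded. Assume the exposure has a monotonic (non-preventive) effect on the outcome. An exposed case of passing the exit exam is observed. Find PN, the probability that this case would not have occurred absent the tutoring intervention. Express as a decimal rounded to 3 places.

PN ≈ 0.317

p₁ = P(outcome | exposed) = 297/4670 = 0.063597
p₀ = P(outcome | unexposed) = 137/3155 = 0.043423
Under exogeneity and monotonicity, PN = (p₁ − p₀) / p₁.
PN = (0.063597 − 0.043423) / 0.063597 = 0.020174 / 0.063597 ≈ 0.3172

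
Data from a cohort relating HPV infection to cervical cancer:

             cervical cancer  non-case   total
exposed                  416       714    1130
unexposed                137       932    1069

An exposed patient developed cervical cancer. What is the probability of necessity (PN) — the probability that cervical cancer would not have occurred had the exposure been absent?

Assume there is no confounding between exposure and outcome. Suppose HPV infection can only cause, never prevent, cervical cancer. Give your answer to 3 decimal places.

p₁ = P(outcome | exposed) = 416/1130 = 0.36814
p₀ = P(outcome | unexposed) = 137/1069 = 0.12816
Under exogeneity and monotonicity, PN = (p₁ − p₀)/p₁.
PN = (0.36814 − 0.12816) / 0.36814 ≈ 0.6519

PN ≈ 0.652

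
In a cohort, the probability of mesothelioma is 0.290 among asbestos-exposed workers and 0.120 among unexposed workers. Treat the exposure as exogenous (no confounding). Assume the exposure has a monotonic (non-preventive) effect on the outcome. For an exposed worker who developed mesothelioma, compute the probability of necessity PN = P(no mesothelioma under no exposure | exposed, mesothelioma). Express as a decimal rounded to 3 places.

PN ≈ 0.586

Let p₁ = 0.29, p₀ = 0.12.
Under exogeneity and monotonicity, PN = (p₁ − p₀) / p₁.
PN = (0.29 − 0.12) / 0.29 = 0.17 / 0.29 ≈ 0.5862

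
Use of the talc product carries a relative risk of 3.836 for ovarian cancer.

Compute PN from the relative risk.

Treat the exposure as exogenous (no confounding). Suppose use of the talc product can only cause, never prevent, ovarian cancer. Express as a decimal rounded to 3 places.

PN ≈ 0.739

Under exogeneity and monotonicity, PN = (RR − 1) / RR = 1 − 1/RR.
PN = (3.836 − 1) / 3.836 = 2.836 / 3.836 ≈ 0.7393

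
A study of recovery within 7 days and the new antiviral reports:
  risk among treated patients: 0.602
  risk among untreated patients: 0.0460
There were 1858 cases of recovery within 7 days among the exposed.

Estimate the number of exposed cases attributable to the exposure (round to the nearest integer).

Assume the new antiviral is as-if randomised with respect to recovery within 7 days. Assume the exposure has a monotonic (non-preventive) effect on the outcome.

about 1716 cases

Let p₁ = 0.602, p₀ = 0.046.
PN = (p₁ − p₀)/p₁ = (0.602 − 0.046) / 0.602 ≈ 0.92359.
Attributable cases ≈ PN × (exposed cases) = 0.92359 × 1858 ≈ 1716.03.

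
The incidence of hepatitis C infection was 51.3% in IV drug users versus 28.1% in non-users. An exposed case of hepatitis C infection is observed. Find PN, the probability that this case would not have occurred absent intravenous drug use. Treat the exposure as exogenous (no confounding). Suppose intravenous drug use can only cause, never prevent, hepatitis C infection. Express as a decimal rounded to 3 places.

PN ≈ 0.452

p₁ = 0.513, p₀ = 0.281.
Under exogeneity and monotonicity, PN = (p₁ − p₀) / p₁.
PN = (0.513 − 0.281) / 0.513 = 0.232 / 0.513 ≈ 0.4522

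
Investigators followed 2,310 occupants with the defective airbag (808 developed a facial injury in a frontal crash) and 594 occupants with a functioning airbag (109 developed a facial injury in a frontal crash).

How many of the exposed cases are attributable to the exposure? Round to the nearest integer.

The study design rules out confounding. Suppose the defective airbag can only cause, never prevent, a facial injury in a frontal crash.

p₁ = P(outcome | exposed) = 808/2310 = 0.34978
p₀ = P(outcome | unexposed) = 109/594 = 0.1835
PN = (p₁ − p₀)/p₁ = (0.34978 − 0.1835) / 0.34978 ≈ 0.47539.
Attributable cases ≈ PN × (exposed cases) = 0.47539 × 808 ≈ 384.11.

about 384 cases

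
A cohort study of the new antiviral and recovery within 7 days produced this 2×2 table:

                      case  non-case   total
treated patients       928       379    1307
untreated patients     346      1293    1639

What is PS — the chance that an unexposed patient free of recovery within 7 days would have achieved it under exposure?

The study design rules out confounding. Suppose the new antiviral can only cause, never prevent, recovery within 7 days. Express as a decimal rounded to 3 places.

PS ≈ 0.632

p₁ = P(outcome | exposed) = 928/1307 = 0.71002
p₀ = P(outcome | unexposed) = 346/1639 = 0.2111
Under exogeneity and monotonicity, PS = (p₁ − p₀) / (1 − p₀).
PS = (0.71002 − 0.2111) / (1 − 0.2111) = 0.49892 / 0.7889 ≈ 0.6324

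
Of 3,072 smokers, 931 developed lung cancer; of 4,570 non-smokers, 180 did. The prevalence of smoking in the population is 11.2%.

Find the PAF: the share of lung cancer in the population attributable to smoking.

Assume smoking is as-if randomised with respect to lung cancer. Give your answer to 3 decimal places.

PAF ≈ 0.428

p₁ = P(outcome | exposed) = 931/3072 = 0.30306
p₀ = P(outcome | unexposed) = 180/4570 = 0.039387
Overall risk P(Y=1) = π·p₁ + (1−π)·p₀ = 0.112×0.30306 + 0.888×0.039387 = 0.068919.
Under exogeneity, PAF = [P(Y=1) − p₀] / P(Y=1).
PAF = (0.068919 − 0.039387) / 0.068919 ≈ 0.4285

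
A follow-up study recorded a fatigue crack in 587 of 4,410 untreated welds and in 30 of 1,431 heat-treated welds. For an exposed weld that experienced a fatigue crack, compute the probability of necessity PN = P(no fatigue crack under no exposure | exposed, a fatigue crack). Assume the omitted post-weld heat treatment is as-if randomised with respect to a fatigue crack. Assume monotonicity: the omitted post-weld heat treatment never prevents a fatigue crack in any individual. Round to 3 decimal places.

PN ≈ 0.842

p₁ = P(outcome | exposed) = 587/4410 = 0.13311
p₀ = P(outcome | unexposed) = 30/1431 = 0.020964
Under exogeneity and monotonicity, PN = (p₁ − p₀) / p₁.
PN = (0.13311 − 0.020964) / 0.13311 = 0.11214 / 0.13311 ≈ 0.8425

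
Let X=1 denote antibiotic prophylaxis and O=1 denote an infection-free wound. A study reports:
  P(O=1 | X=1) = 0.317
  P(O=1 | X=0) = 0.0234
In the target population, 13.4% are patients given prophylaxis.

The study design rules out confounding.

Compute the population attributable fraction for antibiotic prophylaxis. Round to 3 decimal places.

Let p₁ = 0.317, p₀ = 0.0234.
Overall risk P(Y=1) = π·p₁ + (1−π)·p₀ = 0.134×0.317 + 0.866×0.0234 = 0.062742.
Under exogeneity, PAF = [P(Y=1) − p₀] / P(Y=1).
PAF = (0.062742 − 0.0234) / 0.062742 ≈ 0.6270

PAF ≈ 0.627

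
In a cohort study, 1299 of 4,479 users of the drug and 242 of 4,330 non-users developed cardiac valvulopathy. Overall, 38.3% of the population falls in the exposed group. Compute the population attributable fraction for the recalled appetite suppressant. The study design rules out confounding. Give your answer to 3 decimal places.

PAF ≈ 0.616

p₁ = P(outcome | exposed) = 1299/4479 = 0.29002
p₀ = P(outcome | unexposed) = 242/4330 = 0.055889
Overall risk P(Y=1) = π·p₁ + (1−π)·p₀ = 0.383×0.29002 + 0.617×0.055889 = 0.14556.
Under exogeneity, PAF = [P(Y=1) − p₀] / P(Y=1).
PAF = (0.14556 − 0.055889) / 0.14556 ≈ 0.6160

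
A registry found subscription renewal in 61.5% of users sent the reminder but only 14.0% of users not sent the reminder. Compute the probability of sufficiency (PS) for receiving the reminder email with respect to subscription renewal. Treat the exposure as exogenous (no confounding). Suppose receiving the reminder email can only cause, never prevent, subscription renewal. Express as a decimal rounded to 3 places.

p₁ = 0.615, p₀ = 0.14.
Under exogeneity and monotonicity, PS = (p₁ − p₀) / (1 − p₀).
PS = (0.615 − 0.14) / (1 − 0.14) = 0.475 / 0.86 ≈ 0.5523

PS ≈ 0.552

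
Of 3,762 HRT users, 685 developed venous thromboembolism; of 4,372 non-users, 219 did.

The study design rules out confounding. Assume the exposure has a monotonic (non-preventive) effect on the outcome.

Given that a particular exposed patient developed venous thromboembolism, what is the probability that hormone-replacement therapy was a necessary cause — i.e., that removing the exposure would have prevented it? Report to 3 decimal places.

p₁ = P(outcome | exposed) = 685/3762 = 0.18208
p₀ = P(outcome | unexposed) = 219/4372 = 0.050091
Under exogeneity and monotonicity, PN = (p₁ − p₀) / p₁.
PN = (0.18208 − 0.050091) / 0.18208 = 0.13199 / 0.18208 ≈ 0.7249

PN ≈ 0.725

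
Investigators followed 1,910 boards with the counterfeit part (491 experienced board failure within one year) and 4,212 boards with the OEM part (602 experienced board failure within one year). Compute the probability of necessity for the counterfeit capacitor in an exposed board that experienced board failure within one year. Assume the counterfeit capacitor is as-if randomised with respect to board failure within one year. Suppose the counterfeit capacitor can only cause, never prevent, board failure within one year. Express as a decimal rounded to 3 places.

PN ≈ 0.444

p₁ = P(outcome | exposed) = 491/1910 = 0.25707
p₀ = P(outcome | unexposed) = 602/4212 = 0.14292
Under exogeneity and monotonicity, PN = (p₁ − p₀) / p₁.
PN = (0.25707 − 0.14292) / 0.25707 = 0.11414 / 0.25707 ≈ 0.4440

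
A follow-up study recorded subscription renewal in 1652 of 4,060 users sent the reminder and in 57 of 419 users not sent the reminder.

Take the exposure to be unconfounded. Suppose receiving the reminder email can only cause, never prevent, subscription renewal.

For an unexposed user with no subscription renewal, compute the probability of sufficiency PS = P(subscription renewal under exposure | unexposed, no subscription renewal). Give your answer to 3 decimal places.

PS ≈ 0.314

p₁ = P(outcome | exposed) = 1652/4060 = 0.4069
p₀ = P(outcome | unexposed) = 57/419 = 0.13604
Under exogeneity and monotonicity, PS = (p₁ − p₀) / (1 − p₀).
PS = (0.4069 − 0.13604) / (1 − 0.13604) = 0.27086 / 0.86396 ≈ 0.3135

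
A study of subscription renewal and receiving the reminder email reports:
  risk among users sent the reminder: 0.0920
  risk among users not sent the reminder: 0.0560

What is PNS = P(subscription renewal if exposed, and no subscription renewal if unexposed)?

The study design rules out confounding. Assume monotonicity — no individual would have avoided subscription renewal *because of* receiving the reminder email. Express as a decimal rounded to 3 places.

Let p₁ = 0.092, p₀ = 0.056.
Under exogeneity and monotonicity, PNS = p₁ − p₀.
PNS = 0.092 − 0.056 = 0.036

PNS ≈ 0.036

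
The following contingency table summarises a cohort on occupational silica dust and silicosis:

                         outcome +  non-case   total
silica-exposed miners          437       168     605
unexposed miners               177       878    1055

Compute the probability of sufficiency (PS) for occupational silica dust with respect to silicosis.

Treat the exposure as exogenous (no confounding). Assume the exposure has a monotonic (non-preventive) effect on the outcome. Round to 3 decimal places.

p₁ = P(outcome | exposed) = 437/605 = 0.72231
p₀ = P(outcome | unexposed) = 177/1055 = 0.16777
Under exogeneity and monotonicity, PS = (p₁ − p₀)/(1 − p₀).
PS = (0.72231 − 0.16777) / 0.83223 ≈ 0.6663

PS ≈ 0.666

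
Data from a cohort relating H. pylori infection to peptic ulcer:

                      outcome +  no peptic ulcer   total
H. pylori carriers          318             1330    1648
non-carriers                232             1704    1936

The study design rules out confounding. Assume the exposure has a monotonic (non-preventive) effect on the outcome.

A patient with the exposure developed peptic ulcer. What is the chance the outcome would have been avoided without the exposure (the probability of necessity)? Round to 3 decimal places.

PN ≈ 0.379

p₁ = P(outcome | exposed) = 318/1648 = 0.19296
p₀ = P(outcome | unexposed) = 232/1936 = 0.11983
Under exogeneity and monotonicity, PN = (p₁ − p₀)/p₁.
PN = (0.19296 − 0.11983) / 0.19296 ≈ 0.3790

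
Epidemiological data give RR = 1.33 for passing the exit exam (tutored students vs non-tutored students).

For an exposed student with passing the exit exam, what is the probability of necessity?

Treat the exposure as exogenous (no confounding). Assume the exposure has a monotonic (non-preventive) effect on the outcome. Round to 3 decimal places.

PN ≈ 0.248

Under exogeneity and monotonicity, PN = (RR − 1) / RR = 1 − 1/RR.
PN = (1.33 − 1) / 1.33 = 0.33 / 1.33 ≈ 0.2481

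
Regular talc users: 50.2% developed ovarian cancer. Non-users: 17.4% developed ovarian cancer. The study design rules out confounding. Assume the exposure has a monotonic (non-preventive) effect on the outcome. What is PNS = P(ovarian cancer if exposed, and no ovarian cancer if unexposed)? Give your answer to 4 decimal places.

PNS ≈ 0.3280

p₁ = 0.502, p₀ = 0.174.
Under exogeneity and monotonicity, PNS = p₁ − p₀.
PNS = 0.502 − 0.174 = 0.328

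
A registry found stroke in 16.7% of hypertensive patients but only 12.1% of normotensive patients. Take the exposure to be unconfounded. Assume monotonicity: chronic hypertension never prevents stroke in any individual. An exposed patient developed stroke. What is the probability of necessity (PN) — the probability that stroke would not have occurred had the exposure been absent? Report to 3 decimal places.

PN ≈ 0.275

p₁ = 0.167, p₀ = 0.121.
Under exogeneity and monotonicity, PN = (p₁ − p₀) / p₁.
PN = (0.167 − 0.121) / 0.167 = 0.046 / 0.167 ≈ 0.2754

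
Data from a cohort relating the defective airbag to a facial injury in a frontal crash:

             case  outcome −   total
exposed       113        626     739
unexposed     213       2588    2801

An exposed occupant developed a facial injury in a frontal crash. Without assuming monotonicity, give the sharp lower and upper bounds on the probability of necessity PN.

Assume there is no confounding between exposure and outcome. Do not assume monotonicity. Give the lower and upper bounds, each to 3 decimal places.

0.503 ≤ PN ≤ 1.000

p₁ = P(outcome | exposed) = 113/739 = 0.15291
p₀ = P(outcome | unexposed) = 213/2801 = 0.076044
Under exogeneity alone the bounds on PN are max{0,(p₁−p₀)/p₁} ≤ PN ≤ min{1,(1−p₀)/p₁}.
  lower = (p₁ − p₀)/p₁ = 0.076865 / 0.15291 ≈ 0.5027
  upper = min{1, (1 − p₀)/p₁} = 0.92396 / 0.15291 ≈ 6.0425 → capped at 1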